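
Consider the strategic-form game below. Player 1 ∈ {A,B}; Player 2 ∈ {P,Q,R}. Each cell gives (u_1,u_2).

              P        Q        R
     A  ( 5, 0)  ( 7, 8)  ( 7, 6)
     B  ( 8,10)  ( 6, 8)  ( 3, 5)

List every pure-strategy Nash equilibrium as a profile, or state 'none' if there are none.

NE set: (A,Q), (B,P)

(A,P): not NE [P1→B gives 8>5; P2→Q gives 8>0]
(A,Q): NE
(A,R): not NE [P2→Q gives 8>6]
(B,P): NE
(B,Q): not NE [P1→A gives 7>6; P2→P gives 10>8]
(B,R): not NE [P1→A gives 7>3; P2→P gives 10>5]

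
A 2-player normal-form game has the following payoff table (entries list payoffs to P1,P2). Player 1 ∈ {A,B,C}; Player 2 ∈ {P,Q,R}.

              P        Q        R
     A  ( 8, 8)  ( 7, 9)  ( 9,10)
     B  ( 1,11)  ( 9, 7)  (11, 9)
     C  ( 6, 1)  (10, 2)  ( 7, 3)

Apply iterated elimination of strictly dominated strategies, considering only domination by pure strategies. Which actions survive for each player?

P2 drop Q (R beats it: A:10>9 B:9>7 C:3>2)
P1 drop C (A beats it: P:8>6 R:9>7)
P1→{A,B} P2→{P,R}

Remaining: P1:{A,B} P2:{P,R}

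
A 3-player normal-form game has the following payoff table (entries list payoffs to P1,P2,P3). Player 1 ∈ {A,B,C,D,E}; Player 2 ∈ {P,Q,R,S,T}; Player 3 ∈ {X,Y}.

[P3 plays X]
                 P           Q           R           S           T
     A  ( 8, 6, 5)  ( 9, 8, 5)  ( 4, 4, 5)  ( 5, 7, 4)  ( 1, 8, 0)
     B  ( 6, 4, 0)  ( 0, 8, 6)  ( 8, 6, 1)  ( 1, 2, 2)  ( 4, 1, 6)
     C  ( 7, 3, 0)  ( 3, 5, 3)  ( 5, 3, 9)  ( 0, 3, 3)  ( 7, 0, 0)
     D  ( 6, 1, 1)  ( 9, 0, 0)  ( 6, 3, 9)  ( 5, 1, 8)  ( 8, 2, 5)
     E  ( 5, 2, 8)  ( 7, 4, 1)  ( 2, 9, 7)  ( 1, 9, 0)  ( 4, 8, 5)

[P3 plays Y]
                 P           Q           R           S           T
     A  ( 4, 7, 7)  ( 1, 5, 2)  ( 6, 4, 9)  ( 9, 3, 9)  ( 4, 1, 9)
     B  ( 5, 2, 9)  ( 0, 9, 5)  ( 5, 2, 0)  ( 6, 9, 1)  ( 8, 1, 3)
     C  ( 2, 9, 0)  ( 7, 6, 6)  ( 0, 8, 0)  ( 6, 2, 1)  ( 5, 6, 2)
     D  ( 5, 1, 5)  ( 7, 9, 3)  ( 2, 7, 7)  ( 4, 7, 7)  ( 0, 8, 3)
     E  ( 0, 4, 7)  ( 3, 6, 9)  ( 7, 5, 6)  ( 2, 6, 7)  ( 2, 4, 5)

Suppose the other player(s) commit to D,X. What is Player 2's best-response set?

u_2(P vs D,X) = 1
u_2(Q vs D,X) = 0
u_2(R vs D,X) = 3
u_2(S vs D,X) = 1
u_2(T vs D,X) = 2
max payoff 3 at {R}

BR_2 = {R}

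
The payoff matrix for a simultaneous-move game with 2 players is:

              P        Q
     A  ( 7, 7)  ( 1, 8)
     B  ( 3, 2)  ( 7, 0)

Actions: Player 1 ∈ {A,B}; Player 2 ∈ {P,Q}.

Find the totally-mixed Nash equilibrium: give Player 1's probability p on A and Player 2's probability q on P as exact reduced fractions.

P1 indiff ⇒ q·7+(1-q)·1 = q·3+(1-q)·7 ⇒ q(4) = (1-q)(6) ⇒ q = 3/5
P2 indiff ⇒ p·7+(1-p)·2 = p·8+(1-p)·0 ⇒ p(-1) = (1-p)(-2) ⇒ p = 2/3

(p,q) = (2/3, 3/5)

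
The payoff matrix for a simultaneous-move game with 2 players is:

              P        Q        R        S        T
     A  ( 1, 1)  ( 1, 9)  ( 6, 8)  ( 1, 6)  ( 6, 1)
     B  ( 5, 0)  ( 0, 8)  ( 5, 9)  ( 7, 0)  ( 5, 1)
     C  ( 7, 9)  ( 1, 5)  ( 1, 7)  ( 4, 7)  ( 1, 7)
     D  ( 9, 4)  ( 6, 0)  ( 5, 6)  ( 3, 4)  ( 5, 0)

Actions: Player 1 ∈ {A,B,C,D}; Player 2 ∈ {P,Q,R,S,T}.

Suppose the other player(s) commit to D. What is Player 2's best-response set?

u_2(P vs D) = 4
u_2(Q vs D) = 0
u_2(R vs D) = 6
u_2(S vs D) = 4
u_2(T vs D) = 0
max payoff 6 at {R}

argmax u_2 = {R}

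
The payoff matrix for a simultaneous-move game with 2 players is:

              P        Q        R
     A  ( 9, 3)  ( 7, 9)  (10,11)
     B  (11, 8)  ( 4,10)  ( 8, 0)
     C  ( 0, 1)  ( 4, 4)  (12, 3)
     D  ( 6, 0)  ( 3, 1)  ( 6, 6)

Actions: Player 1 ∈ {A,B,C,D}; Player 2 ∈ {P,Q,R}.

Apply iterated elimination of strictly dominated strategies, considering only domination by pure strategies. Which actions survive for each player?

P1 drop D (A beats it: P:9>6 Q:7>3 R:10>6)
P2 drop P (Q beats it: A:9>3 B:10>8 C:4>1)
P1 drop B (A beats it: Q:7>4 R:10>8)
P1→{A,C} P2→{Q,R}

Survivors P1:{A,C} P2:{Q,R}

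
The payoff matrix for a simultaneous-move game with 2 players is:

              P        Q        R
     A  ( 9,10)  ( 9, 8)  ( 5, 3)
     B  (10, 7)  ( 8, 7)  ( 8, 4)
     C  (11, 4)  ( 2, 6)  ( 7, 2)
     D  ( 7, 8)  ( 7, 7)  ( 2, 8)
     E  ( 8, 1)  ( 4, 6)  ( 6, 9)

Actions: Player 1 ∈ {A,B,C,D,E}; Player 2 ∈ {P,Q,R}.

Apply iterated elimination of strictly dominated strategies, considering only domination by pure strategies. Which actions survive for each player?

IESDS → P1:{A,B,C} P2:{P,Q}

P1 drop D (A beats it: P:9>7 Q:9>7 R:5>2)
P1 drop E (B beats it: P:10>8 Q:8>4 R:8>6)
P2 drop R (P beats it: A:10>3 B:7>4 C:4>2)
P1→{A,B,C} P2→{P,Q}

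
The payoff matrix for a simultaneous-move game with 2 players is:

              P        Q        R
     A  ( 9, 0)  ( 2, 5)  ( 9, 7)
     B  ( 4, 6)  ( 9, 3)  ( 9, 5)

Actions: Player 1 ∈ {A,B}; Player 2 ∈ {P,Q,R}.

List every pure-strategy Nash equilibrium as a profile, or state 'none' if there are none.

Nash profiles: (A,R)

(A,P): not NE [P2→R gives 7>0]
(A,Q): not NE [P1→B gives 9>2; P2→R gives 7>5]
(A,R): NE
(B,P): not NE [P1→A gives 9>4]
(B,Q): not NE [P2→P gives 6>3]
(B,R): not NE [P2→P gives 6>5]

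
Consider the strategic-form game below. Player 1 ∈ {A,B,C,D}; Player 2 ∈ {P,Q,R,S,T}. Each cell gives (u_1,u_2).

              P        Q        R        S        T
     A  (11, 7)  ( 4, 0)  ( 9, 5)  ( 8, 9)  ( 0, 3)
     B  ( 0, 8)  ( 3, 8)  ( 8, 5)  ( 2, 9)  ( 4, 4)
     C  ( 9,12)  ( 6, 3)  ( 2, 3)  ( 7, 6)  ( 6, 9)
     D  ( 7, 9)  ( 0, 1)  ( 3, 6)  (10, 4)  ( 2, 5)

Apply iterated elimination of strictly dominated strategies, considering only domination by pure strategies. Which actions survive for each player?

P2 drop Q (S beats it: A:9>0 B:9>8 C:6>3 D:4>1)
P2 drop R (P beats it: A:7>5 B:8>5 C:12>3 D:9>6)
P1 drop B (C beats it: P:9>0 S:7>2 T:6>4)
P2 drop T (P beats it: A:7>3 C:12>9 D:9>5)
P1 drop C (A beats it: P:11>9 S:8>7)
P1→{A,D} P2→{P,S}

Remaining: P1:{A,D} P2:{P,S}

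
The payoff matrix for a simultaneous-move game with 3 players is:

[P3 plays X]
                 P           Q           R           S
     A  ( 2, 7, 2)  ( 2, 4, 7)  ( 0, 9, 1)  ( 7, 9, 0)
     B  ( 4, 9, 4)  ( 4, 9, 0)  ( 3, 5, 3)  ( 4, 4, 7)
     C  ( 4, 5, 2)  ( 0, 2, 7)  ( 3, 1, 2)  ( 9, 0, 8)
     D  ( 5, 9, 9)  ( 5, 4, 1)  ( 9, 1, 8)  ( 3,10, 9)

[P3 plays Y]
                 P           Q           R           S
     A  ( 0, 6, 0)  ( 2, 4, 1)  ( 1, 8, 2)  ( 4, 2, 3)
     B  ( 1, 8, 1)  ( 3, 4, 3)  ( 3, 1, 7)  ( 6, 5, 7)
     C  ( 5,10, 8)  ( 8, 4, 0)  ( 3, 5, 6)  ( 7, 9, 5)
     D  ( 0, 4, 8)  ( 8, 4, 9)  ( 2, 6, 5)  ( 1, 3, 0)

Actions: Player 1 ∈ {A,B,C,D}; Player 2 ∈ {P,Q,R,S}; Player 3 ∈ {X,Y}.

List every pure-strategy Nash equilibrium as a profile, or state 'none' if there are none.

(A,P,X): not NE [P1→D gives 5>2; P2→S gives 9>7]
(A,P,Y): not NE [P1→C gives 5>0; P2→R gives 8>6; P3→X gives 2>0]
(A,Q,X): not NE [P1→D gives 5>2; P2→S gives 9>4]
(A,Q,Y): not NE [P1→D gives 8>2; P2→R gives 8>4; P3→X gives 7>1]
(A,R,X): not NE [P1→D gives 9>0; P3→Y gives 2>1]
(A,R,Y): not NE [P1→C gives 3>1]
(A,S,X): not NE [P1→C gives 9>7; P3→Y gives 3>0]
(A,S,Y): not NE [P1→C gives 7>4; P2→R gives 8>2]
(B,P,X): not NE [P1→D gives 5>4]
(B,P,Y): not NE [P1→C gives 5>1; P3→X gives 4>1]
(B,Q,X): not NE [P1→D gives 5>4; P3→Y gives 3>0]
(B,Q,Y): not NE [P1→D gives 8>3; P2→P gives 8>4]
(B,R,X): not NE [P1→D gives 9>3; P2→Q gives 9>5; P3→Y gives 7>3]
(B,R,Y): not NE [P2→P gives 8>1]
(B,S,X): not NE [P1→C gives 9>4; P2→Q gives 9>4]
(B,S,Y): not NE [P1→C gives 7>6; P2→P gives 8>5]
(C,P,X): not NE [P1→D gives 5>4; P3→Y gives 8>2]
(C,P,Y): NE
(C,Q,X): not NE [P1→D gives 5>0; P2→P gives 5>2]
(C,Q,Y): not NE [P2→P gives 10>4; P3→X gives 7>0]
(C,R,X): not NE [P1→D gives 9>3; P2→P gives 5>1; P3→Y gives 6>2]
(C,R,Y): not NE [P2→P gives 10>5]
(C,S,X): not NE [P2→P gives 5>0]
(C,S,Y): not NE [P2→P gives 10>9; P3→X gives 8>5]
(D,P,X): not NE [P2→S gives 10>9]
(D,P,Y): not NE [P1→C gives 5>0; P2→R gives 6>4; P3→X gives 9>8]
(D,Q,X): not NE [P2→S gives 10>4; P3→Y gives 9>1]
(D,Q,Y): not NE [P2→R gives 6>4]
(D,R,X): not NE [P2→S gives 10>1]
(D,R,Y): not NE [P1→C gives 3>2; P3→X gives 8>5]
(D,S,X): not NE [P1→C gives 9>3]
(D,S,Y): not NE [P1→C gives 7>1; P2→R gives 6>3; P3→X gives 9>0]

NE set: (C,P,Y)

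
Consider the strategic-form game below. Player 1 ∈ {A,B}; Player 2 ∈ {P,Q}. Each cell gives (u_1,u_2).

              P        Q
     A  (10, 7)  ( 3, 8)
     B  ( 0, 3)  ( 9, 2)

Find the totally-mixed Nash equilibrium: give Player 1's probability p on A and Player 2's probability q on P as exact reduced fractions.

P1 mixes 1/2 on A; P2 mixes 3/8 on P

P1 indiff ⇒ q·10+(1-q)·3 = q·0+(1-q)·9 ⇒ q(10) = (1-q)(6) ⇒ q = 3/8
P2 indiff ⇒ p·7+(1-p)·3 = p·8+(1-p)·2 ⇒ p(-1) = (1-p)(-1) ⇒ p = 1/2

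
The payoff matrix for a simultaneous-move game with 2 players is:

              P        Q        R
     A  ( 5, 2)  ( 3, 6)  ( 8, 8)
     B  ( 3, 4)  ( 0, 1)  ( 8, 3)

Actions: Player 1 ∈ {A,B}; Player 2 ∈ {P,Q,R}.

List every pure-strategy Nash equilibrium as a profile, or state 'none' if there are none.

(A,P): not NE [P2→R gives 8>2]
(A,Q): not NE [P2→R gives 8>6]
(A,R): NE
(B,P): not NE [P1→A gives 5>3]
(B,Q): not NE [P1→A gives 3>0; P2→P gives 4>1]
(B,R): not NE [P2→P gives 4>3]

Nash profiles: (A,R)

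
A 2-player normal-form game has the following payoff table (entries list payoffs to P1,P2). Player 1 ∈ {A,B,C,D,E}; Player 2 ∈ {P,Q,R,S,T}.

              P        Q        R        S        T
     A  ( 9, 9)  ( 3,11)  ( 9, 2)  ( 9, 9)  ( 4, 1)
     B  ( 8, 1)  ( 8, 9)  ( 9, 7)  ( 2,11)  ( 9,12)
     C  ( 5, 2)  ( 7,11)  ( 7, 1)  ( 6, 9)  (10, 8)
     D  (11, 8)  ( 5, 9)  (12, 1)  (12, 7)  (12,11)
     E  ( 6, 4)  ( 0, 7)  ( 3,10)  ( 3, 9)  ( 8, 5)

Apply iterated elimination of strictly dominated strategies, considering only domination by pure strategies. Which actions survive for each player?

Survivors P1:{B,C,D} P2:{Q,S,T}

P1 drop A (D beats it: P:11>9 Q:5>3 R:12>9 S:12>9 T:12>4)
P1 drop E (D beats it: P:11>6 Q:5>0 R:12>3 S:12>3 T:12>8)
P2 drop P (Q beats it: B:9>1 C:11>2 D:9>8)
P2 drop R (Q beats it: B:9>7 C:11>1 D:9>1)
P1→{B,C,D} P2→{Q,S,T}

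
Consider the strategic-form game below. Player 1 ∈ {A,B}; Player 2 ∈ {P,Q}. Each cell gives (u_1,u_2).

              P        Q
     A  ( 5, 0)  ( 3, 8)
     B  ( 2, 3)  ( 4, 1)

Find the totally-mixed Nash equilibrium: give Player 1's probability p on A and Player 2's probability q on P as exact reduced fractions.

P1 indiff ⇒ q·5+(1-q)·3 = q·2+(1-q)·4 ⇒ q(3) = (1-q)(1) ⇒ q = 1/4
P2 indiff ⇒ p·0+(1-p)·3 = p·8+(1-p)·1 ⇒ p(-8) = (1-p)(-2) ⇒ p = 1/5

P1 mixes 1/5 on A; P2 mixes 1/4 on P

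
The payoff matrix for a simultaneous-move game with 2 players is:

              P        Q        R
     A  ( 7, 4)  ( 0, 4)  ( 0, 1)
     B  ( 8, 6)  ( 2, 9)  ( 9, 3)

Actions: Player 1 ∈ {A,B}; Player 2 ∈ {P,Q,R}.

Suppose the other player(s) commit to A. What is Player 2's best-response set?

u_2(P vs A) = 4
u_2(Q vs A) = 4
u_2(R vs A) = 1
max payoff 4 at {P,Q}

BR_2 = {P,Q}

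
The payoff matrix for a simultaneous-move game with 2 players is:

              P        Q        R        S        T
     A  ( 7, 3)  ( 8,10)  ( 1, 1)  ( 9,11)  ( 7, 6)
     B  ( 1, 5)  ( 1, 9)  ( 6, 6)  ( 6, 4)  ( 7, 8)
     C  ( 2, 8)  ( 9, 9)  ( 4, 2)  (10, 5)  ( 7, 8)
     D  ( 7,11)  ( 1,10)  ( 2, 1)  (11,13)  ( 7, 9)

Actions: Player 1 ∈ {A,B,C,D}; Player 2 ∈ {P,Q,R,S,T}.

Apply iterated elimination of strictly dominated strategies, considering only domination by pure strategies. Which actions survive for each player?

Remaining: P1:{A,C,D} P2:{P,Q,S}

P2 drop R (Q beats it: A:10>1 B:9>6 C:9>2 D:10>1)
P2 drop T (Q beats it: A:10>6 B:9>8 C:9>8 D:10>9)
P1 drop B (A beats it: P:7>1 Q:8>1 S:9>6)
P1→{A,C,D} P2→{P,Q,S}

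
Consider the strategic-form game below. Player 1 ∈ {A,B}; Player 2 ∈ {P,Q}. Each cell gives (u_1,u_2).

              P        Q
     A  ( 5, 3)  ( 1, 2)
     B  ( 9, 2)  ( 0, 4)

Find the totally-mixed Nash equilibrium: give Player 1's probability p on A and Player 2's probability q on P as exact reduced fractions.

(p,q) = (2/3, 1/5)

P1 indiff ⇒ q·5+(1-q)·1 = q·9+(1-q)·0 ⇒ q(-4) = (1-q)(-1) ⇒ q = 1/5
P2 indiff ⇒ p·3+(1-p)·2 = p·2+(1-p)·4 ⇒ p(1) = (1-p)(2) ⇒ p = 2/3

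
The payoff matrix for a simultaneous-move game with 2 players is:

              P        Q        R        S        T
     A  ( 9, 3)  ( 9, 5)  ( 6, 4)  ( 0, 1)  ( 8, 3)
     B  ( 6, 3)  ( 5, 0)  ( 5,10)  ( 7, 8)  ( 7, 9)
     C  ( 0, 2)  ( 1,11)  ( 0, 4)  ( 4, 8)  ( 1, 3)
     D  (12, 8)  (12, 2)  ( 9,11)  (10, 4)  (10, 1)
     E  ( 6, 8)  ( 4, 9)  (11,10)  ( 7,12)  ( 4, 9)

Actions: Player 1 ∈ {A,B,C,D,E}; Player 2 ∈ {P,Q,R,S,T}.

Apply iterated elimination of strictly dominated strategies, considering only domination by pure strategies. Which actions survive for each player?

Remaining: P1:{D,E} P2:{R,S}

P1 drop A (D beats it: P:12>9 Q:12>9 R:9>6 S:10>0 T:10>8)
P1 drop B (D beats it: P:12>6 Q:12>5 R:9>5 S:10>7 T:10>7)
P1 drop C (D beats it: P:12>0 Q:12>1 R:9>0 S:10>4 T:10>1)
P2 drop P (R beats it: D:11>8 E:10>8)
P2 drop Q (R beats it: D:11>2 E:10>9)
P2 drop T (R beats it: D:11>1 E:10>9)
P1→{D,E} P2→{R,S}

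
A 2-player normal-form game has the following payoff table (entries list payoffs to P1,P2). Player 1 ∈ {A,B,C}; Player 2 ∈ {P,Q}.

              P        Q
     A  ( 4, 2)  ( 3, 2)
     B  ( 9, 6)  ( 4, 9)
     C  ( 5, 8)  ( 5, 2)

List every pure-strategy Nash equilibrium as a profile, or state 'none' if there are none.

PSNE: ∅

(A,P): not NE [P1→B gives 9>4]
(A,Q): not NE [P1→C gives 5>3]
(B,P): not NE [P2→Q gives 9>6]
(B,Q): not NE [P1→C gives 5>4]
(C,P): not NE [P1→B gives 9>5]
(C,Q): not NE [P2→P gives 8>2]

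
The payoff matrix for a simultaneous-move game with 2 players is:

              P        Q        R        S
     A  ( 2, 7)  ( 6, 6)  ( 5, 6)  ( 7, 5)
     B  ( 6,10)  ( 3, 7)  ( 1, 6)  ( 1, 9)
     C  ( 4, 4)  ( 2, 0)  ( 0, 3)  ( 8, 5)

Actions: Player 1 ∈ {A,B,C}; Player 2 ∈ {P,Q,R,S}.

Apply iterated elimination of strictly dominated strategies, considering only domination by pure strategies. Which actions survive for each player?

P2 drop Q (P beats it: A:7>6 B:10>7 C:4>0)
P2 drop R (P beats it: A:7>6 B:10>6 C:4>3)
P1 drop A (C beats it: P:4>2 S:8>7)
P1→{B,C} P2→{P,S}

Survivors P1:{B,C} P2:{P,S}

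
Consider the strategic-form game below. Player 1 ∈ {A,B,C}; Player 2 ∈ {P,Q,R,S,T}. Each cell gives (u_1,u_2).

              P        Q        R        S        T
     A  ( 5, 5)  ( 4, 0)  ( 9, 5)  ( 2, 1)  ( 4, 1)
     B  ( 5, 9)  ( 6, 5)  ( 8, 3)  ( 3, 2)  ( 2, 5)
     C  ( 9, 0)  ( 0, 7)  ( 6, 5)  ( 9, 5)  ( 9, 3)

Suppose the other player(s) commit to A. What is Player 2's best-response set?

P2 best: {P,R}

u_2(P vs A) = 5
u_2(Q vs A) = 0
u_2(R vs A) = 5
u_2(S vs A) = 1
u_2(T vs A) = 1
max payoff 5 at {P,R}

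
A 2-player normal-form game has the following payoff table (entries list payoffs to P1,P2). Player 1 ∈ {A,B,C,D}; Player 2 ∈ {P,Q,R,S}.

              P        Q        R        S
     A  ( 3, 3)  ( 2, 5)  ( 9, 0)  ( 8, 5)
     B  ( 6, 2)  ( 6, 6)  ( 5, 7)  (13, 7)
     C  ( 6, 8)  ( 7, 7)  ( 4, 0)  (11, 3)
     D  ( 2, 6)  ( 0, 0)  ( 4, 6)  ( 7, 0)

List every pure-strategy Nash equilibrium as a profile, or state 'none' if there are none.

NE set: (B,S), (C,P)

(A,P): not NE [P1→C gives 6>3; P2→S gives 5>3]
(A,Q): not NE [P1→C gives 7>2]
(A,R): not NE [P2→S gives 5>0]
(A,S): not NE [P1→B gives 13>8]
(B,P): not NE [P2→S gives 7>2]
(B,Q): not NE [P1→C gives 7>6; P2→S gives 7>6]
(B,R): not NE [P1→A gives 9>5]
(B,S): NE
(C,P): NE
(C,Q): not NE [P2→P gives 8>7]
(C,R): not NE [P1→A gives 9>4; P2→P gives 8>0]
(C,S): not NE [P1→B gives 13>11; P2→P gives 8>3]
(D,P): not NE [P1→C gives 6>2]
(D,Q): not NE [P1→C gives 7>0; P2→R gives 6>0]
(D,R): not NE [P1→A gives 9>4]
(D,S): not NE [P1→B gives 13>7; P2→R gives 6>0]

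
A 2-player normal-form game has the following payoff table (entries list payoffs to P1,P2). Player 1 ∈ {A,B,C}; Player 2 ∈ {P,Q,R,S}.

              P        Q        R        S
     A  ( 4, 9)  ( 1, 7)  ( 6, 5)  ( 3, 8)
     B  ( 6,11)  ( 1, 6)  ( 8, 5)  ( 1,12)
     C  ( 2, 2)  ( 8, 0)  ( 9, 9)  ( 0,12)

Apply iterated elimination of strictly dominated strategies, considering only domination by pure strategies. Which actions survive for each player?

Survivors P1:{A,B} P2:{P,S}

P2 drop Q (P beats it: A:9>7 B:11>6 C:2>0)
P2 drop R (S beats it: A:8>5 B:12>5 C:12>9)
P1 drop C (A beats it: P:4>2 S:3>0)
P1→{A,B} P2→{P,S}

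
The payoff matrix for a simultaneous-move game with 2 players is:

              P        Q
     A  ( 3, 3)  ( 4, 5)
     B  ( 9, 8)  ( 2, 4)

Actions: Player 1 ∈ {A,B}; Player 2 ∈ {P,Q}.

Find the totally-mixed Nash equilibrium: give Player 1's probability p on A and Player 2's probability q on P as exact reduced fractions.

P1 indiff ⇒ q·3+(1-q)·4 = q·9+(1-q)·2 ⇒ q(-6) = (1-q)(-2) ⇒ q = 1/4
P2 indiff ⇒ p·3+(1-p)·8 = p·5+(1-p)·4 ⇒ p(-2) = (1-p)(-4) ⇒ p = 2/3

P1 mixes 2/3 on A; P2 mixes 1/4 on P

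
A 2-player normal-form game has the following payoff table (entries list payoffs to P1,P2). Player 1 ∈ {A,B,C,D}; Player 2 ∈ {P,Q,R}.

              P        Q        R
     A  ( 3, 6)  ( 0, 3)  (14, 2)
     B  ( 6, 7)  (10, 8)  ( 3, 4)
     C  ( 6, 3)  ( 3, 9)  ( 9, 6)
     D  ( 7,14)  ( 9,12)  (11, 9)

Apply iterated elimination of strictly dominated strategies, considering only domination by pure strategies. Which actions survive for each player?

Survivors P1:{B,D} P2:{P,Q}

P1 drop C (D beats it: P:7>6 Q:9>3 R:11>9)
P2 drop R (P beats it: A:6>2 B:7>4 D:14>9)
P1 drop A (B beats it: P:6>3 Q:10>0)
P1→{B,D} P2→{P,Q}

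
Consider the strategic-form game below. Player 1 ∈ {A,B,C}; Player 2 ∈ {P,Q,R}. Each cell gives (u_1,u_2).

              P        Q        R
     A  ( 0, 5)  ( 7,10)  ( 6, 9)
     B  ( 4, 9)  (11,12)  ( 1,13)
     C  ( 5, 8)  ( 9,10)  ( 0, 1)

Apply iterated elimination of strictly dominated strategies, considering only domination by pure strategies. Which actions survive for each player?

Remaining: P1:{A,B} P2:{Q,R}

P2 drop P (Q beats it: A:10>5 B:12>9 C:10>8)
P1 drop C (B beats it: Q:11>9 R:1>0)
P1→{A,B} P2→{Q,R}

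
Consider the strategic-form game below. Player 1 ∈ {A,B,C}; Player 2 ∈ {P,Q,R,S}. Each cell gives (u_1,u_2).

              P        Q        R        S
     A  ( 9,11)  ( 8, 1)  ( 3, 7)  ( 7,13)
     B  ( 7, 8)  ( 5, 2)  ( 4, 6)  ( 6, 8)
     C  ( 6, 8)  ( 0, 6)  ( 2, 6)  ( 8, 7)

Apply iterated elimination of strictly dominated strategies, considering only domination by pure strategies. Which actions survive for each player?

IESDS → P1:{A,C} P2:{P,S}

P2 drop Q (P beats it: A:11>1 B:8>2 C:8>6)
P2 drop R (P beats it: A:11>7 B:8>6 C:8>6)
P1 drop B (A beats it: P:9>7 S:7>6)
P1→{A,C} P2→{P,S}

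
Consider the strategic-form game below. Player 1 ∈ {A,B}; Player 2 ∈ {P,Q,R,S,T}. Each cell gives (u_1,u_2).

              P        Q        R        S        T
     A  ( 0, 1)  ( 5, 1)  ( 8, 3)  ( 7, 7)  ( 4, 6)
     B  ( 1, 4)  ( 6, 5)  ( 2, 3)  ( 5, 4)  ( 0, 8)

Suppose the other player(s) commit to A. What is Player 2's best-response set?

u_2(P vs A) = 1
u_2(Q vs A) = 1
u_2(R vs A) = 3
u_2(S vs A) = 7
u_2(T vs A) = 6
max payoff 7 at {S}

P2 best: {S}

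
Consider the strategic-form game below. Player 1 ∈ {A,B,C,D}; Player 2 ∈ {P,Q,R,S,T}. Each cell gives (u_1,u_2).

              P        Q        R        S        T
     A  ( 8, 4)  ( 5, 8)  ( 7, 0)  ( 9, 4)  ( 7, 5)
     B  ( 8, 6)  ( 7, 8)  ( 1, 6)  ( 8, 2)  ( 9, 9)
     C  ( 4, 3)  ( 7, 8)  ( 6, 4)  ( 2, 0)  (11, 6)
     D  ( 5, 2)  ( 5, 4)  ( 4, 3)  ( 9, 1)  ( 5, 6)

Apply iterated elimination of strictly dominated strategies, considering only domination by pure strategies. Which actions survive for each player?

IESDS → P1:{B,C} P2:{Q,T}

P2 drop P (Q beats it: A:8>4 B:8>6 C:8>3 D:4>2)
P2 drop R (Q beats it: A:8>0 B:8>6 C:8>4 D:4>3)
P2 drop S (Q beats it: A:8>4 B:8>2 C:8>0 D:4>1)
P1 drop A (B beats it: Q:7>5 T:9>7)
P1 drop D (B beats it: Q:7>5 T:9>5)
P1→{B,C} P2→{Q,T}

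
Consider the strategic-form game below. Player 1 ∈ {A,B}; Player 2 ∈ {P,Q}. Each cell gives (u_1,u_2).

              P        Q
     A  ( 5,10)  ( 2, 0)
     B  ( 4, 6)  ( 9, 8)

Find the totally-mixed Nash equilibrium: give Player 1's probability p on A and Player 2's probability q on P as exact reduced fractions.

p=1/6, q=7/8

P1 indiff ⇒ q·5+(1-q)·2 = q·4+(1-q)·9 ⇒ q(1) = (1-q)(7) ⇒ q = 7/8
P2 indiff ⇒ p·10+(1-p)·6 = p·0+(1-p)·8 ⇒ p(10) = (1-p)(2) ⇒ p = 1/6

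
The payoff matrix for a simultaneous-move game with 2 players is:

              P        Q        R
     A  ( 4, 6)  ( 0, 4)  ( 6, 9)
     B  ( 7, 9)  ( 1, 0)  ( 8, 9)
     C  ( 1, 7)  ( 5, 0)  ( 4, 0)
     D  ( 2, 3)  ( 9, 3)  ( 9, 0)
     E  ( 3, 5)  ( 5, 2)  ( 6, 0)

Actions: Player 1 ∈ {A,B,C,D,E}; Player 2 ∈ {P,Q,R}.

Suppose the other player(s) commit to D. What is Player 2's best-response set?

BR_2 = {P,Q}

u_2(P vs D) = 3
u_2(Q vs D) = 3
u_2(R vs D) = 0
max payoff 3 at {P,Q}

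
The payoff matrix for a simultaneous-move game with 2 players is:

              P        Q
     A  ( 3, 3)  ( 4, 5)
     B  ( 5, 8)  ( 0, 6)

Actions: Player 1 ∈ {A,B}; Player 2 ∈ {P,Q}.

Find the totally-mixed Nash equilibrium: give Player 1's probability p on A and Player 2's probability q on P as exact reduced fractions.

P1 indiff ⇒ q·3+(1-q)·4 = q·5+(1-q)·0 ⇒ q(-2) = (1-q)(-4) ⇒ q = 2/3
P2 indiff ⇒ p·3+(1-p)·8 = p·5+(1-p)·6 ⇒ p(-2) = (1-p)(-2) ⇒ p = 1/2

(p,q) = (1/2, 2/3)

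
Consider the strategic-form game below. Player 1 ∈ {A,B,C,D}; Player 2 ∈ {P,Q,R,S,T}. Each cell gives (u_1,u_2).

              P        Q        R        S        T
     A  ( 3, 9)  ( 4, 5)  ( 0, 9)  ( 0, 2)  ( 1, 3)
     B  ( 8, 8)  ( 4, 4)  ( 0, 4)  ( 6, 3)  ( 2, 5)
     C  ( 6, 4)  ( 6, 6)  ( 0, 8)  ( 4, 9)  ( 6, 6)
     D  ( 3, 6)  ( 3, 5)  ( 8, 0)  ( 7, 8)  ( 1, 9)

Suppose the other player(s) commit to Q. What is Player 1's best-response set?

u_1(A vs Q) = 4
u_1(B vs Q) = 4
u_1(C vs Q) = 6
u_1(D vs Q) = 3
max payoff 6 at {C}

BR_1 = {C}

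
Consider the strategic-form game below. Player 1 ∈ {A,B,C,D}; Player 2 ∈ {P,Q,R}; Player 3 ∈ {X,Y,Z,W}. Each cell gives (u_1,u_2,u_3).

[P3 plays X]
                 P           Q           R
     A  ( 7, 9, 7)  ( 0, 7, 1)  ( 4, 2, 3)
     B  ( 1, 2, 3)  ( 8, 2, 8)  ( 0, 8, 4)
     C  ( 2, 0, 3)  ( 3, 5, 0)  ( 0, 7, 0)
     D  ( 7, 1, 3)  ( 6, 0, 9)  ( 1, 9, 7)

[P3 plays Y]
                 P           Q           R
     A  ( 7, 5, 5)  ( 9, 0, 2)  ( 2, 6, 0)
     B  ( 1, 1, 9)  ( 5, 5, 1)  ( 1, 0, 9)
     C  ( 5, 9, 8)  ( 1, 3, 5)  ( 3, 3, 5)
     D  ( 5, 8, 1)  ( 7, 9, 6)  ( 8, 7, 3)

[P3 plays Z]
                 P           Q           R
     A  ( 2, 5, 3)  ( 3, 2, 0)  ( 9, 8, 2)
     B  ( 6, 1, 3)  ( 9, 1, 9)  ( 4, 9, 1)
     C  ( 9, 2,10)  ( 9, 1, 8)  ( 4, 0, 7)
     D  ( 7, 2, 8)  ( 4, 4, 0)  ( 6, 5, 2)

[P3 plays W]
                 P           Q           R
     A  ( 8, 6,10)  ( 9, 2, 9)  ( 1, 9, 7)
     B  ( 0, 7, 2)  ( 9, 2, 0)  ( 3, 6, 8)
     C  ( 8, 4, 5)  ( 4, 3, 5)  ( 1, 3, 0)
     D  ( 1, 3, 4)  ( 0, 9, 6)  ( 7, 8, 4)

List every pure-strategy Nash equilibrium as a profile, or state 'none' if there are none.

(A,P,X): not NE [P3→W gives 10>7]
(A,P,Y): not NE [P2→R gives 6>5; P3→W gives 10>5]
(A,P,Z): not NE [P1→C gives 9>2; P2→R gives 8>5; P3→W gives 10>3]
(A,P,W): not NE [P2→R gives 9>6]
(A,Q,X): not NE [P1→B gives 8>0; P2→P gives 9>7; P3→W gives 9>1]
(A,Q,Y): not NE [P2→R gives 6>0; P3→W gives 9>2]
(A,Q,Z): not NE [P1→C gives 9>3; P2→R gives 8>2; P3→W gives 9>0]
(A,Q,W): not NE [P2→R gives 9>2]
(A,R,X): not NE [P2→P gives 9>2; P3→W gives 7>3]
(A,R,Y): not NE [P1→D gives 8>2; P3→W gives 7>0]
(A,R,Z): not NE [P3→W gives 7>2]
(A,R,W): not NE [P1→D gives 7>1]
(B,P,X): not NE [P1→D gives 7>1; P2→R gives 8>2; P3→Y gives 9>3]
(B,P,Y): not NE [P1→A gives 7>1; P2→Q gives 5>1]
(B,P,Z): not NE [P1→C gives 9>6; P2→R gives 9>1; P3→Y gives 9>3]
(B,P,W): not NE [P1→C gives 8>0; P3→Y gives 9>2]
(B,Q,X): not NE [P2→R gives 8>2; P3→Z gives 9>8]
(B,Q,Y): not NE [P1→A gives 9>5; P3→Z gives 9>1]
(B,Q,Z): not NE [P2→R gives 9>1]
(B,Q,W): not NE [P2→P gives 7>2; P3→Z gives 9>0]
(B,R,X): not NE [P1→A gives 4>0; P3→Y gives 9>4]
(B,R,Y): not NE [P1→D gives 8>1; P2→Q gives 5>0]
(B,R,Z): not NE [P1→A gives 9>4; P3→Y gives 9>1]
(B,R,W): not NE [P1→D gives 7>3; P2→P gives 7>6; P3→Y gives 9>8]
(C,P,X): not NE [P1→D gives 7>2; P2→R gives 7>0; P3→Z gives 10>3]
(C,P,Y): not NE [P1→A gives 7>5; P3→Z gives 10>8]
(C,P,Z): NE
(C,P,W): not NE [P3→Z gives 10>5]
(C,Q,X): not NE [P1→B gives 8>3; P2→R gives 7>5; P3→Z gives 8>0]
(C,Q,Y): not NE [P1→A gives 9>1; P2→P gives 9>3; P3→Z gives 8>5]
(C,Q,Z): not NE [P2→P gives 2>1]
(C,Q,W): not NE [P1→B gives 9>4; P2→P gives 4>3; P3→Z gives 8>5]
(C,R,X): not NE [P1→A gives 4>0; P3→Z gives 7>0]
(C,R,Y): not NE [P1→D gives 8>3; P2→P gives 9>3; P3→Z gives 7>5]
(C,R,Z): not NE [P1→A gives 9>4; P2→P gives 2>0]
(C,R,W): not NE [P1→D gives 7>1; P2→P gives 4>3; P3→Z gives 7>0]
(D,P,X): not NE [P2→R gives 9>1; P3→Z gives 8>3]
(D,P,Y): not NE [P1→A gives 7>5; P2→Q gives 9>8; P3→Z gives 8>1]
(D,P,Z): not NE [P1→C gives 9>7; P2→R gives 5>2]
(D,P,W): not NE [P1→C gives 8>1; P2→Q gives 9>3; P3→Z gives 8>4]
(D,Q,X): not NE [P1→B gives 8>6; P2→R gives 9>0]
(D,Q,Y): not NE [P1→A gives 9>7; P3→X gives 9>6]
(D,Q,Z): not NE [P1→C gives 9>4; P2→R gives 5>4; P3→X gives 9>0]
(D,Q,W): not NE [P1→B gives 9>0; P3→X gives 9>6]
(D,R,X): not NE [P1→A gives 4>1]
(D,R,Y): not NE [P2→Q gives 9>7; P3→X gives 7>3]
(D,R,Z): not NE [P1→A gives 9>6; P3→X gives 7>2]
(D,R,W): not NE [P2→Q gives 9>8; P3→X gives 7>4]

PSNE = {(C,P,Z)}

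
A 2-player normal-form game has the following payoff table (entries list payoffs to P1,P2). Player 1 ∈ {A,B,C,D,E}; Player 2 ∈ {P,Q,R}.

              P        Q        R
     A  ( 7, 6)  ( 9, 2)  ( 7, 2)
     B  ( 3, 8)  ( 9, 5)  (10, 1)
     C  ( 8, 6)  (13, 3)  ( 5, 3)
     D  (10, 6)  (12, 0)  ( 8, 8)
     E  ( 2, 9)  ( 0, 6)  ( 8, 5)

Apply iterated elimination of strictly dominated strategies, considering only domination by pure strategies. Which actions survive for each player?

P1 drop A (D beats it: P:10>7 Q:12>9 R:8>7)
P1 drop E (B beats it: P:3>2 Q:9>0 R:10>8)
P2 drop Q (P beats it: B:8>5 C:6>3 D:6>0)
P1 drop C (D beats it: P:10>8 R:8>5)
P1→{B,D} P2→{P,R}

IESDS → P1:{B,D} P2:{P,R}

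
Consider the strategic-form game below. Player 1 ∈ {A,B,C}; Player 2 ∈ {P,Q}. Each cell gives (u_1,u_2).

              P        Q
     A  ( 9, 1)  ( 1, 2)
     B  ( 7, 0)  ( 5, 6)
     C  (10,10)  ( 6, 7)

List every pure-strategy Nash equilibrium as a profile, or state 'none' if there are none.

(A,P): not NE [P1→C gives 10>9; P2→Q gives 2>1]
(A,Q): not NE [P1→C gives 6>1]
(B,P): not NE [P1→C gives 10>7; P2→Q gives 6>0]
(B,Q): not NE [P1→C gives 6>5]
(C,P): NE
(C,Q): not NE [P2→P gives 10>7]

PSNE = {(C,P)}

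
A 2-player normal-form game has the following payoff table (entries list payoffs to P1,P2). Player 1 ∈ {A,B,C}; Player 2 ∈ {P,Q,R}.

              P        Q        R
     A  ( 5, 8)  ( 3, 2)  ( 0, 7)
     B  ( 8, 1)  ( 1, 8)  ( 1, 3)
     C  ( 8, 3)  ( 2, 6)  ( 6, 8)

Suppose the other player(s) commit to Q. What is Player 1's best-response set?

u_1(A vs Q) = 3
u_1(B vs Q) = 1
u_1(C vs Q) = 2
max payoff 3 at {A}

argmax u_1 = {A}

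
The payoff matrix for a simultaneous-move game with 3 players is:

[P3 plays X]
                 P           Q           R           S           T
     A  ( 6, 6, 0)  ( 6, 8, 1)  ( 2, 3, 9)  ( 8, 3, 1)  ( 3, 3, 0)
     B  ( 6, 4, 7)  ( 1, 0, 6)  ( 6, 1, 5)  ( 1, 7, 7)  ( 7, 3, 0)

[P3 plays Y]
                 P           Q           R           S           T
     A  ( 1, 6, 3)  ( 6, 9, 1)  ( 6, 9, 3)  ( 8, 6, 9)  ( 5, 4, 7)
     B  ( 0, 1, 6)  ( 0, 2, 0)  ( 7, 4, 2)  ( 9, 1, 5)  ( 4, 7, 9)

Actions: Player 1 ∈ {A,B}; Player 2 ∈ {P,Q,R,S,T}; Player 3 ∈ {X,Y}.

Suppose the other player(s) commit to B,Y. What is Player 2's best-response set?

u_2(P vs B,Y) = 1
u_2(Q vs B,Y) = 2
u_2(R vs B,Y) = 4
u_2(S vs B,Y) = 1
u_2(T vs B,Y) = 7
max payoff 7 at {T}

argmax u_2 = {T}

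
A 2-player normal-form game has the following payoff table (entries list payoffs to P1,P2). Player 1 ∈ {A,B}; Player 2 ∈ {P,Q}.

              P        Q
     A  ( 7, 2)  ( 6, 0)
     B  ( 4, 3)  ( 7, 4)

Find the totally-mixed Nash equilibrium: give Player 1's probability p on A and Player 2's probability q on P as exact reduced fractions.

P1 indiff ⇒ q·7+(1-q)·6 = q·4+(1-q)·7 ⇒ q(3) = (1-q)(1) ⇒ q = 1/4
P2 indiff ⇒ p·2+(1-p)·3 = p·0+(1-p)·4 ⇒ p(2) = (1-p)(1) ⇒ p = 1/3

P1 mixes 1/3 on A; P2 mixes 1/4 on P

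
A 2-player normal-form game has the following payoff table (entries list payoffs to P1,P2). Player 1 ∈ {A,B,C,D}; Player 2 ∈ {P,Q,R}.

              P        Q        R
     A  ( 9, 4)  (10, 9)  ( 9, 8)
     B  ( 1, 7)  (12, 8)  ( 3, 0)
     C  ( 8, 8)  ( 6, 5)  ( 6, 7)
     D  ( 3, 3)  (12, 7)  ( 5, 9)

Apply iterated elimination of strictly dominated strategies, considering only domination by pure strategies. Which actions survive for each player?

P1 drop C (A beats it: P:9>8 Q:10>6 R:9>6)
P2 drop P (Q beats it: A:9>4 B:8>7 D:7>3)
P1→{A,B,D} P2→{Q,R}

Survivors P1:{A,B,D} P2:{Q,R}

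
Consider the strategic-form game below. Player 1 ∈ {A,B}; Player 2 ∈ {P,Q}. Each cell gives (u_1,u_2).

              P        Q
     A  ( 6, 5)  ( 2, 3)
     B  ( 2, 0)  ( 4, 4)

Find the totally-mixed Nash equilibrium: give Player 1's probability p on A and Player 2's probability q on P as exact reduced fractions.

(p,q) = (2/3, 1/3)

P1 indiff ⇒ q·6+(1-q)·2 = q·2+(1-q)·4 ⇒ q(4) = (1-q)(2) ⇒ q = 1/3
P2 indiff ⇒ p·5+(1-p)·0 = p·3+(1-p)·4 ⇒ p(2) = (1-p)(4) ⇒ p = 2/3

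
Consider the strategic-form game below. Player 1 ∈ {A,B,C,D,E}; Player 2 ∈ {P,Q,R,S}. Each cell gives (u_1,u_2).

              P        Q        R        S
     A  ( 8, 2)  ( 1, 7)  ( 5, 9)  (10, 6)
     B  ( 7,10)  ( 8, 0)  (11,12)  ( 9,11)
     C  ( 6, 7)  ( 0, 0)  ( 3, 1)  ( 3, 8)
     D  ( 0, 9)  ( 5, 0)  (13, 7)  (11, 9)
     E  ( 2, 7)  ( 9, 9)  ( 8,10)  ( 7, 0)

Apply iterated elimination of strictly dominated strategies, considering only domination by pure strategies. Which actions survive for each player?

IESDS → P1:{A,B,D} P2:{P,R,S}

P1 drop C (A beats it: P:8>6 Q:1>0 R:5>3 S:10>3)
P2 drop Q (R beats it: A:9>7 B:12>0 D:7>0 E:10>9)
P1 drop E (B beats it: P:7>2 R:11>8 S:9>7)
P1→{A,B,D} P2→{P,R,S}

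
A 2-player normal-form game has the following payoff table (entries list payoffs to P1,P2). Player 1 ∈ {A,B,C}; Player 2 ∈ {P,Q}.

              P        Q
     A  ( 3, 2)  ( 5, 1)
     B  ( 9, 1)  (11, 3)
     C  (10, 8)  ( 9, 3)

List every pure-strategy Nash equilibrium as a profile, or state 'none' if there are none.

Nash profiles: (B,Q), (C,P)

(A,P): not NE [P1→C gives 10>3]
(A,Q): not NE [P1→B gives 11>5; P2→P gives 2>1]
(B,P): not NE [P1→C gives 10>9; P2→Q gives 3>1]
(B,Q): NE
(C,P): NE
(C,Q): not NE [P1→B gives 11>9; P2→P gives 8>3]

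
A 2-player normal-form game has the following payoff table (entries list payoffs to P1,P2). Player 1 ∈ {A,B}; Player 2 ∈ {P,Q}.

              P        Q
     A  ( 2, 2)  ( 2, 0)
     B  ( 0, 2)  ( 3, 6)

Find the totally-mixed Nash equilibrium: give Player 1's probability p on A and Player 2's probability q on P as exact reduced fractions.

p=2/3, q=1/3

P1 indiff ⇒ q·2+(1-q)·2 = q·0+(1-q)·3 ⇒ q(2) = (1-q)(1) ⇒ q = 1/3
P2 indiff ⇒ p·2+(1-p)·2 = p·0+(1-p)·6 ⇒ p(2) = (1-p)(4) ⇒ p = 2/3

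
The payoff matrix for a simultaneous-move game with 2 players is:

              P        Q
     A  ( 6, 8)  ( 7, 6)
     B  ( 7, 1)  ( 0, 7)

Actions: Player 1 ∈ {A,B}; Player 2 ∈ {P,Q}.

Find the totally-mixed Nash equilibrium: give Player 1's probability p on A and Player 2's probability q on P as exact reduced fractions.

P1 indiff ⇒ q·6+(1-q)·7 = q·7+(1-q)·0 ⇒ q(-1) = (1-q)(-7) ⇒ q = 7/8
P2 indiff ⇒ p·8+(1-p)·1 = p·6+(1-p)·7 ⇒ p(2) = (1-p)(6) ⇒ p = 3/4

(p,q) = (3/4, 7/8)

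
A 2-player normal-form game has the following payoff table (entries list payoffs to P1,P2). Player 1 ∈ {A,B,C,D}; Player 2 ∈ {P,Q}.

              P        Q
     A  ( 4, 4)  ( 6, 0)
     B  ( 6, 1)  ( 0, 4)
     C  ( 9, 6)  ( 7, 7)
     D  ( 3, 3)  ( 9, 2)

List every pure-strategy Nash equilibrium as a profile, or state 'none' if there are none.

PSNE: ∅

(A,P): not NE [P1→C gives 9>4]
(A,Q): not NE [P1→D gives 9>6; P2→P gives 4>0]
(B,P): not NE [P1→C gives 9>6; P2→Q gives 4>1]
(B,Q): not NE [P1→D gives 9>0]
(C,P): not NE [P2→Q gives 7>6]
(C,Q): not NE [P1→D gives 9>7]
(D,P): not NE [P1→C gives 9>3]
(D,Q): not NE [P2→P gives 3>2]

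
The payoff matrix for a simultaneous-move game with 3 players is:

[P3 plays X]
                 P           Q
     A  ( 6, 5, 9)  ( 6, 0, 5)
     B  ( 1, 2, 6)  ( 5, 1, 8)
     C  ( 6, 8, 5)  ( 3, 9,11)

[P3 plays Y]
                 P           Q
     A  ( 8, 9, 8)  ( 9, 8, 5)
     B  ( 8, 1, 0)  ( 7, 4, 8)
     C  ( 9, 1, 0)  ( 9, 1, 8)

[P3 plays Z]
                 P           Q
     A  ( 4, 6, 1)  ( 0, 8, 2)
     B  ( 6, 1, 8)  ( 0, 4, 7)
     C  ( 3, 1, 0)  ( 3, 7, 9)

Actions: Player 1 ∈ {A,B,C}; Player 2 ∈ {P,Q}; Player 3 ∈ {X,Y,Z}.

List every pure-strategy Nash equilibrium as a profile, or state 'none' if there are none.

Nash profiles: (A,P,X)

(A,P,X): NE
(A,P,Y): not NE [P1→C gives 9>8; P3→X gives 9>8]
(A,P,Z): not NE [P1→B gives 6>4; P2→Q gives 8>6; P3→X gives 9>1]
(A,Q,X): not NE [P2→P gives 5>0]
(A,Q,Y): not NE [P2→P gives 9>8]
(A,Q,Z): not NE [P1→C gives 3>0; P3→Y gives 5>2]
(B,P,X): not NE [P1→C gives 6>1; P3→Z gives 8>6]
(B,P,Y): not NE [P1→C gives 9>8; P2→Q gives 4>1; P3→Z gives 8>0]
(B,P,Z): not NE [P2→Q gives 4>1]
(B,Q,X): not NE [P1→A gives 6>5; P2→P gives 2>1]
(B,Q,Y): not NE [P1→C gives 9>7]
(B,Q,Z): not NE [P1→C gives 3>0; P3→Y gives 8>7]
(C,P,X): not NE [P2→Q gives 9>8]
(C,P,Y): not NE [P3→X gives 5>0]
(C,P,Z): not NE [P1→B gives 6>3; P2→Q gives 7>1; P3→X gives 5>0]
(C,Q,X): not NE [P1→A gives 6>3]
(C,Q,Y): not NE [P3→X gives 11>8]
(C,Q,Z): not NE [P3→X gives 11>9]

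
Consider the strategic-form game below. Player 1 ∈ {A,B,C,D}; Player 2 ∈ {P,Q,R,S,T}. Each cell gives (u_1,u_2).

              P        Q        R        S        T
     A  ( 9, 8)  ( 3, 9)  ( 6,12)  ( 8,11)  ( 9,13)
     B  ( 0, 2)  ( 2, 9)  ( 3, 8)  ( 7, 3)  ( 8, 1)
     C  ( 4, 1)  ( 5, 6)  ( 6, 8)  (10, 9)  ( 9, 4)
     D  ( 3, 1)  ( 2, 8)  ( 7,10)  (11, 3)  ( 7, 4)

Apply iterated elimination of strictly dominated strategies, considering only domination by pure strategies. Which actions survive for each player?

P1 drop B (A beats it: P:9>0 Q:3>2 R:6>3 S:8>7 T:9>8)
P2 drop P (Q beats it: A:9>8 C:6>1 D:8>1)
P2 drop Q (R beats it: A:12>9 C:8>6 D:10>8)
P1→{A,C,D} P2→{R,S,T}

Survivors P1:{A,C,D} P2:{R,S,T}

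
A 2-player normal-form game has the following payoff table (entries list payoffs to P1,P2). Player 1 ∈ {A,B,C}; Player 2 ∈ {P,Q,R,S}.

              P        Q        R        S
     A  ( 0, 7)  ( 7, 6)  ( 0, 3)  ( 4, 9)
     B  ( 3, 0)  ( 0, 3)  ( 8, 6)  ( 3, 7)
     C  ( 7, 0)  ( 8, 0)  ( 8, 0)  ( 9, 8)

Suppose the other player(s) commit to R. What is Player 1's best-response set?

BR_1 = {B,C}

u_1(A vs R) = 0
u_1(B vs R) = 8
u_1(C vs R) = 8
max payoff 8 at {B,C}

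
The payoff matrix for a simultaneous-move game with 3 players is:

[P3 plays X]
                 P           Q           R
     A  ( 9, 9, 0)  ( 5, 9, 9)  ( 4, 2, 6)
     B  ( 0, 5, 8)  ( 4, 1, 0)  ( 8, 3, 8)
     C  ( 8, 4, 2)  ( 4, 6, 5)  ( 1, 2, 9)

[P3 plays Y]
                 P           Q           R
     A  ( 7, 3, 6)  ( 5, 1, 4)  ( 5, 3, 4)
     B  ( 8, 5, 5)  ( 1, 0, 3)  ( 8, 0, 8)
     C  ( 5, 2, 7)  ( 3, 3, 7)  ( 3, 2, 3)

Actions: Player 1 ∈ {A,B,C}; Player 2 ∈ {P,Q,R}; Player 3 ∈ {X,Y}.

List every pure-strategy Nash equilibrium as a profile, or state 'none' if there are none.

(A,P,X): not NE [P3→Y gives 6>0]
(A,P,Y): not NE [P1→B gives 8>7]
(A,Q,X): NE
(A,Q,Y): not NE [P2→R gives 3>1; P3→X gives 9>4]
(A,R,X): not NE [P1→B gives 8>4; P2→Q gives 9>2]
(A,R,Y): not NE [P1→B gives 8>5; P3→X gives 6>4]
(B,P,X): not NE [P1→A gives 9>0]
(B,P,Y): not NE [P3→X gives 8>5]
(B,Q,X): not NE [P1→A gives 5>4; P2→P gives 5>1; P3→Y gives 3>0]
(B,Q,Y): not NE [P1→A gives 5>1; P2→P gives 5>0]
(B,R,X): not NE [P2→P gives 5>3]
(B,R,Y): not NE [P2→P gives 5>0]
(C,P,X): not NE [P1→A gives 9>8; P2→Q gives 6>4; P3→Y gives 7>2]
(C,P,Y): not NE [P1→B gives 8>5; P2→Q gives 3>2]
(C,Q,X): not NE [P1→A gives 5>4; P3→Y gives 7>5]
(C,Q,Y): not NE [P1→A gives 5>3]
(C,R,X): not NE [P1→B gives 8>1; P2→Q gives 6>2]
(C,R,Y): not NE [P1→B gives 8>3; P2→Q gives 3>2; P3→X gives 9>3]

NE set: (A,Q,X)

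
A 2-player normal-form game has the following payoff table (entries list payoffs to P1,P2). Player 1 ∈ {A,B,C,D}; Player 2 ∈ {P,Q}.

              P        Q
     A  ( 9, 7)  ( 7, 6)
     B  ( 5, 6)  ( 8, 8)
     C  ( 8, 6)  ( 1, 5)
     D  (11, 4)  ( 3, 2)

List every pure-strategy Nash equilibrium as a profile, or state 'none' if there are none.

Nash profiles: (B,Q), (D,P)

(A,P): not NE [P1→D gives 11>9]
(A,Q): not NE [P1→B gives 8>7; P2→P gives 7>6]
(B,P): not NE [P1→D gives 11>5; P2→Q gives 8>6]
(B,Q): NE
(C,P): not NE [P1→D gives 11>8]
(C,Q): not NE [P1→B gives 8>1; P2→P gives 6>5]
(D,P): NE
(D,Q): not NE [P1→B gives 8>3; P2→P gives 4>2]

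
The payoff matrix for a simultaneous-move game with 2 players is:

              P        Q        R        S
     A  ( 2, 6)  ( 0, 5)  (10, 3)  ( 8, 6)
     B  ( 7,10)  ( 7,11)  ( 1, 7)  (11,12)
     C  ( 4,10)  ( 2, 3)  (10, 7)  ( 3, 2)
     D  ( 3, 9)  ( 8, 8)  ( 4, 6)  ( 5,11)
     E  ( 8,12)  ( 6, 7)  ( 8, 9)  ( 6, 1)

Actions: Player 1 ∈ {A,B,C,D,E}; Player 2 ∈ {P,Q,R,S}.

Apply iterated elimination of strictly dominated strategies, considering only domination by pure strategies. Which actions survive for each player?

Survivors P1:{B,D,E} P2:{P,Q,S}

P2 drop R (P beats it: A:6>3 B:10>7 C:10>7 D:9>6 E:12>9)
P1 drop A (B beats it: P:7>2 Q:7>0 S:11>8)
P1 drop C (B beats it: P:7>4 Q:7>2 S:11>3)
P1→{B,D,E} P2→{P,Q,S}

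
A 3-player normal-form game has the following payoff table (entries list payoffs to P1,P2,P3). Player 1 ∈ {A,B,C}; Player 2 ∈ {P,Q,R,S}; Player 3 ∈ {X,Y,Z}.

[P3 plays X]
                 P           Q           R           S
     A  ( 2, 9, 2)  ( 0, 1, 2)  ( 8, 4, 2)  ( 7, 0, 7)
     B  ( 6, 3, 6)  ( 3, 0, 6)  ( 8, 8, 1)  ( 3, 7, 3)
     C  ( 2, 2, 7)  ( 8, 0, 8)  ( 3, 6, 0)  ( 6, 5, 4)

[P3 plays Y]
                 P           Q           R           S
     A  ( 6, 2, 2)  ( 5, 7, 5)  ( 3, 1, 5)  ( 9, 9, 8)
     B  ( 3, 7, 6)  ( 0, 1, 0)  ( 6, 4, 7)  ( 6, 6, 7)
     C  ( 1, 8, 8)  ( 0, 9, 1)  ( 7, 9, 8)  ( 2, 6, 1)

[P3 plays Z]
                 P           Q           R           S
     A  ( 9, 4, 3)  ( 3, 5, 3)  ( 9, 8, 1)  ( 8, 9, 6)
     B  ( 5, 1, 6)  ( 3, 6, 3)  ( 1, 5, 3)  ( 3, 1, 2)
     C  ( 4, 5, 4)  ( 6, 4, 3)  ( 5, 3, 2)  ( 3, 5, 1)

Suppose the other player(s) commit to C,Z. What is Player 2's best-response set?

u_2(P vs C,Z) = 5
u_2(Q vs C,Z) = 4
u_2(R vs C,Z) = 3
u_2(S vs C,Z) = 5
max payoff 5 at {P,S}

BR_2 = {P,S}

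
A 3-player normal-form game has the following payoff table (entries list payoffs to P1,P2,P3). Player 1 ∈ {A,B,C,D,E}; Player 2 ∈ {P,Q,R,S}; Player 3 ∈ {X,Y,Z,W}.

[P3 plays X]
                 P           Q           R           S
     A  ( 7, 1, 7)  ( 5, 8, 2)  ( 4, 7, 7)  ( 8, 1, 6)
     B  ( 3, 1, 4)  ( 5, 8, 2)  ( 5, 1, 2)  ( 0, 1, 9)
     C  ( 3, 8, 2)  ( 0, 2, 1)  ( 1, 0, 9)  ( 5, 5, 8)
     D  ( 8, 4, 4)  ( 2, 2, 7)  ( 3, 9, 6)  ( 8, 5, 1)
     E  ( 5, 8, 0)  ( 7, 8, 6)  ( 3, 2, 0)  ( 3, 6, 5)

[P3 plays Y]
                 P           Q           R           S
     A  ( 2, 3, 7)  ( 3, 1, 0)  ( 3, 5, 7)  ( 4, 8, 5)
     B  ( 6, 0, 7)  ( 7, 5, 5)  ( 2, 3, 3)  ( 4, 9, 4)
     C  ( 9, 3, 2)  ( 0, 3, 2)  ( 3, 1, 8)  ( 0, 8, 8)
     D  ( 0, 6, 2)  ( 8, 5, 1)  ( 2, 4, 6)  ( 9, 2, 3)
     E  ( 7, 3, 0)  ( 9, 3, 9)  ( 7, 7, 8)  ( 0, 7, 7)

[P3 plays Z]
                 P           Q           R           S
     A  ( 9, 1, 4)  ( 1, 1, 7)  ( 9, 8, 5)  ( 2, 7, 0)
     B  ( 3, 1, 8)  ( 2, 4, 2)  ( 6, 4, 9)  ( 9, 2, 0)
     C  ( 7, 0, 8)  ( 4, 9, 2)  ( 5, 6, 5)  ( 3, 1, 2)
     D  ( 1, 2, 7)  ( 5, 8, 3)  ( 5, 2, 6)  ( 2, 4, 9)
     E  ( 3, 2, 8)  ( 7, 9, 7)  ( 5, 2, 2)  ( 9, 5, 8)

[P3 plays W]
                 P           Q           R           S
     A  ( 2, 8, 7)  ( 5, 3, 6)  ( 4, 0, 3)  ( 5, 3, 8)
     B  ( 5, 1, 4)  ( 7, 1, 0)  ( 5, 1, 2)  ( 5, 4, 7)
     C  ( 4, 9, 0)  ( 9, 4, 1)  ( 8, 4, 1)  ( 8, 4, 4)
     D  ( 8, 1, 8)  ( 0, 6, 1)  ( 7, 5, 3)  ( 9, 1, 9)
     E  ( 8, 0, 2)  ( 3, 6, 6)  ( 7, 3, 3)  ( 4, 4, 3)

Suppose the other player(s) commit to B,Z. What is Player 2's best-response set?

u_2(P vs B,Z) = 1
u_2(Q vs B,Z) = 4
u_2(R vs B,Z) = 4
u_2(S vs B,Z) = 2
max payoff 4 at {Q,R}

argmax u_2 = {Q,R}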